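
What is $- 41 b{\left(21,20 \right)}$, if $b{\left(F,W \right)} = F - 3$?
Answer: $-738$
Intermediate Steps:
$b{\left(F,W \right)} = -3 + F$
$- 41 b{\left(21,20 \right)} = - 41 \left(-3 + 21\right) = \left(-41\right) 18 = -738$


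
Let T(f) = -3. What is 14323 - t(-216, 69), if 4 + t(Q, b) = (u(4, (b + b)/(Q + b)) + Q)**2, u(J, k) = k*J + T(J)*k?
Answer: -78597773/2401 ≈ -32735.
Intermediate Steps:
u(J, k) = -3*k + J*k (u(J, k) = k*J - 3*k = J*k - 3*k = -3*k + J*k)
t(Q, b) = -4 + (Q + 2*b/(Q + b))**2 (t(Q, b) = -4 + (((b + b)/(Q + b))*(-3 + 4) + Q)**2 = -4 + (((2*b)/(Q + b))*1 + Q)**2 = -4 + ((2*b/(Q + b))*1 + Q)**2 = -4 + (2*b/(Q + b) + Q)**2 = -4 + (Q + 2*b/(Q + b))**2)
14323 - t(-216, 69) = 14323 - (-4 + ((-216)**2 + 2*69 - 216*69)**2/(-216 + 69)**2) = 14323 - (-4 + (46656 + 138 - 14904)**2/(-147)**2) = 14323 - (-4 + (1/21609)*31890**2) = 14323 - (-4 + (1/21609)*1016972100) = 14323 - (-4 + 112996900/2401) = 14323 - 1*112987296/2401 = 14323 - 112987296/2401 = -78597773/2401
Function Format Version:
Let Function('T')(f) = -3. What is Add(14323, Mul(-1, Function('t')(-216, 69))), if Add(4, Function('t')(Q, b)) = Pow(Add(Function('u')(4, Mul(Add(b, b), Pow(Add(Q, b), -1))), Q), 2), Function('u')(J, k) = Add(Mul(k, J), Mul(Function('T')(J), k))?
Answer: Rational(-78597773, 2401) ≈ -32735.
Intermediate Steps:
Function('u')(J, k) = Add(Mul(-3, k), Mul(J, k)) (Function('u')(J, k) = Add(Mul(k, J), Mul(-3, k)) = Add(Mul(J, k), Mul(-3, k)) = Add(Mul(-3, k), Mul(J, k)))
Function('t')(Q, b) = Add(-4, Pow(Add(Q, Mul(2, b, Pow(Add(Q, b), -1))), 2)) (Function('t')(Q, b) = Add(-4, Pow(Add(Mul(Mul(Add(b, b), Pow(Add(Q, b), -1)), Add(-3, 4)), Q), 2)) = Add(-4, Pow(Add(Mul(Mul(Mul(2, b), Pow(Add(Q, b), -1)), 1), Q), 2)) = Add(-4, Pow(Add(Mul(Mul(2, b, Pow(Add(Q, b), -1)), 1), Q), 2)) = Add(-4, Pow(Add(Mul(2, b, Pow(Add(Q, b), -1)), Q), 2)) = Add(-4, Pow(Add(Q, Mul(2, b, Pow(Add(Q, b), -1))), 2)))
Add(14323, Mul(-1, Function('t')(-216, 69))) = Add(14323, Mul(-1, Add(-4, Mul(Pow(Add(-216, 69), -2), Pow(Add(Pow(-216, 2), Mul(2, 69), Mul(-216, 69)), 2))))) = Add(14323, Mul(-1, Add(-4, Mul(Pow(-147, -2), Pow(Add(46656, 138, -14904), 2))))) = Add(14323, Mul(-1, Add(-4, Mul(Rational(1, 21609), Pow(31890, 2))))) = Add(14323, Mul(-1, Add(-4, Mul(Rational(1, 21609), 1016972100)))) = Add(14323, Mul(-1, Add(-4, Rational(112996900, 2401)))) = Add(14323, Mul(-1, Rational(112987296, 2401))) = Add(14323, Rational(-112987296, 2401)) = Rational(-78597773, 2401)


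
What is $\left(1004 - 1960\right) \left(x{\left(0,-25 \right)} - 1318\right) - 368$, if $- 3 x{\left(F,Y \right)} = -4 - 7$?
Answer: $\frac{3768404}{3} \approx 1.2561 \cdot 10^{6}$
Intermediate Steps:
$x{\left(F,Y \right)} = \frac{11}{3}$ ($x{\left(F,Y \right)} = - \frac{-4 - 7}{3} = \left(- \frac{1}{3}\right) \left(-11\right) = \frac{11}{3}$)
$\left(1004 - 1960\right) \left(x{\left(0,-25 \right)} - 1318\right) - 368 = \left(1004 - 1960\right) \left(\frac{11}{3} - 1318\right) - 368 = \left(-956\right) \left(- \frac{3943}{3}\right) - 368 = \frac{3769508}{3} - 368 = \frac{3768404}{3}$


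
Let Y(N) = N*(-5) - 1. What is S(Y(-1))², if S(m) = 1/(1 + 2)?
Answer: ⅑ ≈ 0.11111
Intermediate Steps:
Y(N) = -1 - 5*N (Y(N) = -5*N - 1 = -1 - 5*N)
S(m) = ⅓ (S(m) = 1/3 = ⅓)
S(Y(-1))² = (⅓)² = ⅑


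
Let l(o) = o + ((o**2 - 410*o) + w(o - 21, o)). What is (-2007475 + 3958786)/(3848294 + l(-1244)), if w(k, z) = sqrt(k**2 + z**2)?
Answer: 11521761664686/34864605052115 - 1951311*sqrt(3147761)/34864605052115 ≈ 0.33037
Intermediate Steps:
l(o) = o**2 + sqrt(o**2 + (-21 + o)**2) - 409*o (l(o) = o + ((o**2 - 410*o) + sqrt((o - 21)**2 + o**2)) = o + ((o**2 - 410*o) + sqrt((-21 + o)**2 + o**2)) = o + ((o**2 - 410*o) + sqrt(o**2 + (-21 + o)**2)) = o + (o**2 + sqrt(o**2 + (-21 + o)**2) - 410*o) = o**2 + sqrt(o**2 + (-21 + o)**2) - 409*o)
(-2007475 + 3958786)/(3848294 + l(-1244)) = (-2007475 + 3958786)/(3848294 + ((-1244)**2 + sqrt((-1244)**2 + (-21 - 1244)**2) - 409*(-1244))) = 1951311/(3848294 + (1547536 + sqrt(1547536 + (-1265)**2) + 508796)) = 1951311/(3848294 + (1547536 + sqrt(1547536 + 1600225) + 508796)) = 1951311/(3848294 + (1547536 + sqrt(3147761) + 508796)) = 1951311/(3848294 + (2056332 + sqrt(3147761))) = 1951311/(5904626 + sqrt(3147761))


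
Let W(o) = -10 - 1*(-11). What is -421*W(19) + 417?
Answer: -4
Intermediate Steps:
W(o) = 1 (W(o) = -10 + 11 = 1)
-421*W(19) + 417 = -421*1 + 417 = -421 + 417 = -4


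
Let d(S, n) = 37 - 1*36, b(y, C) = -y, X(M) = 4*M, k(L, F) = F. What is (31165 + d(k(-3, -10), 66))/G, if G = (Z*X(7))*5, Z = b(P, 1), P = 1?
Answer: -15583/70 ≈ -222.61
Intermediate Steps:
Z = -1 (Z = -1*1 = -1)
d(S, n) = 1 (d(S, n) = 37 - 36 = 1)
G = -140 (G = -4*7*5 = -1*28*5 = -28*5 = -140)
(31165 + d(k(-3, -10), 66))/G = (31165 + 1)/(-140) = 31166*(-1/140) = -15583/70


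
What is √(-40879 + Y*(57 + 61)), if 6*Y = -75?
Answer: 3*I*√4706 ≈ 205.8*I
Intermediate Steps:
Y = -25/2 (Y = (⅙)*(-75) = -25/2 ≈ -12.500)
√(-40879 + Y*(57 + 61)) = √(-40879 - 25*(57 + 61)/2) = √(-40879 - 25/2*118) = √(-40879 - 1475) = √(-42354) = 3*I*√4706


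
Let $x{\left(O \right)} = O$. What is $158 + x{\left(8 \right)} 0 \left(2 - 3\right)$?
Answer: $158$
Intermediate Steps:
$158 + x{\left(8 \right)} 0 \left(2 - 3\right) = 158 + 8 \cdot 0 \left(2 - 3\right) = 158 + 8 \cdot 0 \left(-1\right) = 158 + 8 \cdot 0 = 158 + 0 = 158$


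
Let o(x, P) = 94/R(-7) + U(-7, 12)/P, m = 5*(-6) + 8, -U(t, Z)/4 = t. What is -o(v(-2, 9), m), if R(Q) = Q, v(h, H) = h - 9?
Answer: 1132/77 ≈ 14.701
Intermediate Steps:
v(h, H) = -9 + h
U(t, Z) = -4*t
m = -22 (m = -30 + 8 = -22)
o(x, P) = -94/7 + 28/P (o(x, P) = 94/(-7) + (-4*(-7))/P = 94*(-1/7) + 28/P = -94/7 + 28/P)
-o(v(-2, 9), m) = -(-94/7 + 28/(-22)) = -(-94/7 + 28*(-1/22)) = -(-94/7 - 14/11) = -1*(-1132/77) = 1132/77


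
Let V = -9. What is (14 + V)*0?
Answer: 0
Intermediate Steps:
(14 + V)*0 = (14 - 9)*0 = 5*0 = 0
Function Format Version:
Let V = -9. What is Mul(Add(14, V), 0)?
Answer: 0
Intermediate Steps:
Mul(Add(14, V), 0) = Mul(Add(14, -9), 0) = Mul(5, 0) = 0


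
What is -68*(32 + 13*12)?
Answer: -12784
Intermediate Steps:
-68*(32 + 13*12) = -68*(32 + 156) = -68*188 = -12784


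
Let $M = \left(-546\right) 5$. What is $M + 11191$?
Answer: $8461$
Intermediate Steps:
$M = -2730$
$M + 11191 = -2730 + 11191 = 8461$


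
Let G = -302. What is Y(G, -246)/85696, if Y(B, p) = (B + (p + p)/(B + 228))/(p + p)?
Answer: 683/97500624 ≈ 7.0051e-6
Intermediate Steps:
Y(B, p) = (B + 2*p/(228 + B))/(2*p) (Y(B, p) = (B + (2*p)/(228 + B))/((2*p)) = (B + 2*p/(228 + B))*(1/(2*p)) = (B + 2*p/(228 + B))/(2*p))
Y(G, -246)/85696 = ((-246 + (½)*(-302)² + 114*(-302))/((-246)*(228 - 302)))/85696 = -1/246*(-246 + (½)*91204 - 34428)/(-74)*(1/85696) = -1/246*(-1/74)*(-246 + 45602 - 34428)*(1/85696) = -1/246*(-1/74)*10928*(1/85696) = (2732/4551)*(1/85696) = 683/97500624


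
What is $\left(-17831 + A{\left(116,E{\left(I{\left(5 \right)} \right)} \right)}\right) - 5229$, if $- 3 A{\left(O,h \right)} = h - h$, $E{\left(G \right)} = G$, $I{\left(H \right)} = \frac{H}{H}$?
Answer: $-23060$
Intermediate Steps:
$I{\left(H \right)} = 1$
$A{\left(O,h \right)} = 0$ ($A{\left(O,h \right)} = - \frac{h - h}{3} = \left(- \frac{1}{3}\right) 0 = 0$)
$\left(-17831 + A{\left(116,E{\left(I{\left(5 \right)} \right)} \right)}\right) - 5229 = \left(-17831 + 0\right) - 5229 = -17831 - 5229 = -23060$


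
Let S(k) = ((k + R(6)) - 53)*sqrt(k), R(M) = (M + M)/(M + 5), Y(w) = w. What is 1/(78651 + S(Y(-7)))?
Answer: 117491/9240820929 + 88*I*sqrt(7)/9240820929 ≈ 1.2714e-5 + 2.5195e-8*I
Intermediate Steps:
R(M) = 2*M/(5 + M) (R(M) = (2*M)/(5 + M) = 2*M/(5 + M))
S(k) = sqrt(k)*(-571/11 + k) (S(k) = ((k + 2*6/(5 + 6)) - 53)*sqrt(k) = ((k + 2*6/11) - 53)*sqrt(k) = ((k + 2*6*(1/11)) - 53)*sqrt(k) = ((k + 12/11) - 53)*sqrt(k) = ((12/11 + k) - 53)*sqrt(k) = (-571/11 + k)*sqrt(k) = sqrt(k)*(-571/11 + k))
1/(78651 + S(Y(-7))) = 1/(78651 + sqrt(-7)*(-571/11 - 7)) = 1/(78651 + (I*sqrt(7))*(-648/11)) = 1/(78651 - 648*I*sqrt(7)/11)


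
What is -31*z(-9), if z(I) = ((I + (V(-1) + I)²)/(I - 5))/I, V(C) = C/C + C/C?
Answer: -620/63 ≈ -9.8413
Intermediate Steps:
V(C) = 2 (V(C) = 1 + 1 = 2)
z(I) = (I + (2 + I)²)/(I*(-5 + I)) (z(I) = ((I + (2 + I)²)/(I - 5))/I = ((I + (2 + I)²)/(-5 + I))/I = (I + (2 + I)²)/(I*(-5 + I)))
-31*z(-9) = -31*(-9 + (2 - 9)²)/((-9)*(-5 - 9)) = -(-31)*(-9 + (-7)²)/(9*(-14)) = -(-31)*(-1)*(-9 + 49)/(9*14) = -(-31)*(-1)*40/(9*14) = -31*20/63 = -620/63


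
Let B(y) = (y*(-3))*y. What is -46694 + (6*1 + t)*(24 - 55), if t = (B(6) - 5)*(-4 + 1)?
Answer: -57389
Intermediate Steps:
B(y) = -3*y² (B(y) = (-3*y)*y = -3*y²)
t = 339 (t = (-3*6² - 5)*(-4 + 1) = (-3*36 - 5)*(-3) = (-108 - 5)*(-3) = -113*(-3) = 339)
-46694 + (6*1 + t)*(24 - 55) = -46694 + (6*1 + 339)*(24 - 55) = -46694 + (6 + 339)*(-31) = -46694 + 345*(-31) = -46694 - 10695 = -57389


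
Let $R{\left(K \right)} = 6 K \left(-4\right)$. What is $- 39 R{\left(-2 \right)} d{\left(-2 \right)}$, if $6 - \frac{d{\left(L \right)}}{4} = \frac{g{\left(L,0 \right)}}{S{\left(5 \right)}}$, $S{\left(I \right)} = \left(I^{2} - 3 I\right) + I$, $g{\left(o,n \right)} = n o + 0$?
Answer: $-44928$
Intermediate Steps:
$g{\left(o,n \right)} = n o$
$S{\left(I \right)} = I^{2} - 2 I$
$R{\left(K \right)} = - 24 K$
$d{\left(L \right)} = 24$ ($d{\left(L \right)} = 24 - 4 \frac{0 L}{5 \left(-2 + 5\right)} = 24 - 4 \frac{0}{5 \cdot 3} = 24 - 4 \cdot \frac{0}{15} = 24 - 4 \cdot 0 \cdot \frac{1}{15} = 24 - 0 = 24 + 0 = 24$)
$- 39 R{\left(-2 \right)} d{\left(-2 \right)} = - 39 \left(\left(-24\right) \left(-2\right)\right) 24 = \left(-39\right) 48 \cdot 24 = \left(-1872\right) 24 = -44928$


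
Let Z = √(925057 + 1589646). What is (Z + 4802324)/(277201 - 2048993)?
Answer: -1200581/442948 - √2514703/1771792 ≈ -2.7113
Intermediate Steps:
Z = √2514703 ≈ 1585.8
(Z + 4802324)/(277201 - 2048993) = (√2514703 + 4802324)/(277201 - 2048993) = (4802324 + √2514703)/(-1771792) = (4802324 + √2514703)*(-1/1771792) = -1200581/442948 - √2514703/1771792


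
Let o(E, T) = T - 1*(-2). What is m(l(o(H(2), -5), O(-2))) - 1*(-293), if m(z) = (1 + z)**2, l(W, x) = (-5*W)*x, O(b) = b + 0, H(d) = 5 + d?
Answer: 1134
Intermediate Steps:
o(E, T) = 2 + T (o(E, T) = T + 2 = 2 + T)
O(b) = b
l(W, x) = -5*W*x
m(l(o(H(2), -5), O(-2))) - 1*(-293) = (1 - 5*(2 - 5)*(-2))**2 - 1*(-293) = (1 - 5*(-3)*(-2))**2 + 293 = (1 - 30)**2 + 293 = (-29)**2 + 293 = 841 + 293 = 1134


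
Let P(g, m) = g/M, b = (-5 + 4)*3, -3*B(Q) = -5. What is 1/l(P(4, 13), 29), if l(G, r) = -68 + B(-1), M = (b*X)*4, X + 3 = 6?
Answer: -3/199 ≈ -0.015075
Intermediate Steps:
X = 3 (X = -3 + 6 = 3)
B(Q) = 5/3 (B(Q) = -⅓*(-5) = 5/3)
b = -3 (b = -1*3 = -3)
M = -36 (M = -3*3*4 = -9*4 = -36)
P(g, m) = -g/36 (P(g, m) = g/(-36) = g*(-1/36) = -g/36)
l(G, r) = -199/3 (l(G, r) = -68 + 5/3 = -199/3)
1/l(P(4, 13), 29) = 1/(-199/3) = -3/199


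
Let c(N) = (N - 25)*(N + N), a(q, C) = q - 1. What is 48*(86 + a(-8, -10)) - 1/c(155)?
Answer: 148948799/40300 ≈ 3696.0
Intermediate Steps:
a(q, C) = -1 + q
c(N) = 2*N*(-25 + N) (c(N) = (-25 + N)*(2*N) = 2*N*(-25 + N))
48*(86 + a(-8, -10)) - 1/c(155) = 48*(86 + (-1 - 8)) - 1/(2*155*(-25 + 155)) = 48*(86 - 9) - 1/(2*155*130) = 48*77 - 1/40300 = 3696 - 1*1/40300 = 3696 - 1/40300 = 148948799/40300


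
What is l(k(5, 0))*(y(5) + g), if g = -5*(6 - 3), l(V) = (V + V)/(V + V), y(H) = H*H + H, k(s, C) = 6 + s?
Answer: 15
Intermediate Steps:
y(H) = H + H² (y(H) = H² + H = H + H²)
l(V) = 1 (l(V) = (2*V)/((2*V)) = (2*V)*(1/(2*V)) = 1)
g = -15 (g = -5*3 = -15)
l(k(5, 0))*(y(5) + g) = 1*(5*(1 + 5) - 15) = 1*(5*6 - 15) = 1*(30 - 15) = 1*15 = 15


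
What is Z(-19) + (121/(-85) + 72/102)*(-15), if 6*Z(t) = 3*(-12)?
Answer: 81/17 ≈ 4.7647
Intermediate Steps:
Z(t) = -6 (Z(t) = (3*(-12))/6 = (1/6)*(-36) = -6)
Z(-19) + (121/(-85) + 72/102)*(-15) = -6 + (121/(-85) + 72/102)*(-15) = -6 + (121*(-1/85) + 72*(1/102))*(-15) = -6 + (-121/85 + 12/17)*(-15) = -6 - 61/85*(-15) = -6 + 183/17 = 81/17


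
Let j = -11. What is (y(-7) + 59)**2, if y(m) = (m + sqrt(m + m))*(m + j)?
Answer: 29689 - 6660*I*sqrt(14) ≈ 29689.0 - 24919.0*I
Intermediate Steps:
y(m) = (-11 + m)*(m + sqrt(2)*sqrt(m)) (y(m) = (m + sqrt(m + m))*(m - 11) = (m + sqrt(2*m))*(-11 + m) = (m + sqrt(2)*sqrt(m))*(-11 + m) = (-11 + m)*(m + sqrt(2)*sqrt(m)))
(y(-7) + 59)**2 = (((-7)**2 - 11*(-7) + sqrt(2)*(-7)**(3/2) - 11*sqrt(2)*sqrt(-7)) + 59)**2 = ((49 + 77 + sqrt(2)*(-7*I*sqrt(7)) - 11*sqrt(2)*I*sqrt(7)) + 59)**2 = ((49 + 77 - 7*I*sqrt(14) - 11*I*sqrt(14)) + 59)**2 = ((126 - 18*I*sqrt(14)) + 59)**2 = (185 - 18*I*sqrt(14))**2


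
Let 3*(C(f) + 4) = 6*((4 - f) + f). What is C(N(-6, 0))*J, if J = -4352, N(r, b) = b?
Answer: -17408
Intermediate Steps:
C(f) = 4 (C(f) = -4 + (6*((4 - f) + f))/3 = -4 + (6*4)/3 = -4 + (⅓)*24 = -4 + 8 = 4)
C(N(-6, 0))*J = 4*(-4352) = -17408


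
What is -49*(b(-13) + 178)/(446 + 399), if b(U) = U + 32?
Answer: -9653/845 ≈ -11.424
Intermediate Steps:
b(U) = 32 + U
-49*(b(-13) + 178)/(446 + 399) = -49*((32 - 13) + 178)/(446 + 399) = -49*(19 + 178)/845 = -9653/845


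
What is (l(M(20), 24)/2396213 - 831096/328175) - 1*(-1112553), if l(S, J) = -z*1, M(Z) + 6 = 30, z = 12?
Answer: 874884322923127527/786377201275 ≈ 1.1126e+6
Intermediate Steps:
M(Z) = 24 (M(Z) = -6 + 30 = 24)
l(S, J) = -12 (l(S, J) = -1*12*1 = -12*1 = -12)
(l(M(20), 24)/2396213 - 831096/328175) - 1*(-1112553) = (-12/2396213 - 831096/328175) - 1*(-1112553) = (-12*1/2396213 - 831096*1/328175) + 1112553 = (-12/2396213 - 831096/328175) + 1112553 = -1991486977548/786377201275 + 1112553 = 874884322923127527/786377201275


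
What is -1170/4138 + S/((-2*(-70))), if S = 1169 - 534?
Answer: 246383/57932 ≈ 4.2530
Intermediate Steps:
S = 635
-1170/4138 + S/((-2*(-70))) = -1170/4138 + 635/((-2*(-70))) = -1170*1/4138 + 635/140 = -585/2069 + 635*(1/140) = -585/2069 + 127/28 = 246383/57932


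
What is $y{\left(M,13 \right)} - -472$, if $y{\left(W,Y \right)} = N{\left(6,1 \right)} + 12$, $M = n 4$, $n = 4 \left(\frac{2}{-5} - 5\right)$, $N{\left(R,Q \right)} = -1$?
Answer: $483$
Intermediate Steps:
$n = - \frac{108}{5}$ ($n = 4 \left(2 \left(- \frac{1}{5}\right) - 5\right) = 4 \left(- \frac{2}{5} - 5\right) = 4 \left(- \frac{27}{5}\right) = - \frac{108}{5} \approx -21.6$)
$M = - \frac{432}{5}$ ($M = \left(- \frac{108}{5}\right) 4 = - \frac{432}{5} \approx -86.4$)
$y{\left(W,Y \right)} = 11$ ($y{\left(W,Y \right)} = -1 + 12 = 11$)
$y{\left(M,13 \right)} - -472 = 11 - -472 = 11 + 472 = 483$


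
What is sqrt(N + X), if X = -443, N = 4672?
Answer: sqrt(4229) ≈ 65.031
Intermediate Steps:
sqrt(N + X) = sqrt(4672 - 443) = sqrt(4229)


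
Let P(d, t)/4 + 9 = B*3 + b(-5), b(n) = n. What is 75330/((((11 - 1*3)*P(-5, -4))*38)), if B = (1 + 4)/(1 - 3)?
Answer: -37665/13072 ≈ -2.8813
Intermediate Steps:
B = -5/2 (B = 5/(-2) = 5*(-½) = -5/2 ≈ -2.5000)
P(d, t) = -86 (P(d, t) = -36 + 4*(-5/2*3 - 5) = -36 + 4*(-15/2 - 5) = -36 + 4*(-25/2) = -36 - 50 = -86)
75330/((((11 - 1*3)*P(-5, -4))*38)) = 75330/((((11 - 1*3)*(-86))*38)) = 75330/((((11 - 3)*(-86))*38)) = 75330/(((8*(-86))*38)) = 75330/((-688*38)) = 75330/(-26144) = 75330*(-1/26144) = -37665/13072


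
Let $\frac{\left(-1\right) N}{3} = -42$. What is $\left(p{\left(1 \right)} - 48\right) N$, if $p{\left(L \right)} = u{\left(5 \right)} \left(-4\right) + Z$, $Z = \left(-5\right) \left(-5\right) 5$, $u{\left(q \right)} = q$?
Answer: $7182$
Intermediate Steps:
$N = 126$ ($N = \left(-3\right) \left(-42\right) = 126$)
$Z = 125$ ($Z = 25 \cdot 5 = 125$)
$p{\left(L \right)} = 105$ ($p{\left(L \right)} = 5 \left(-4\right) + 125 = -20 + 125 = 105$)
$\left(p{\left(1 \right)} - 48\right) N = \left(105 - 48\right) 126 = 57 \cdot 126 = 7182$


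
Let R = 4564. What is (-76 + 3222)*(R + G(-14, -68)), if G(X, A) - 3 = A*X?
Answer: 17362774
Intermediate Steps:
G(X, A) = 3 + A*X
(-76 + 3222)*(R + G(-14, -68)) = (-76 + 3222)*(4564 + (3 - 68*(-14))) = 3146*(4564 + (3 + 952)) = 3146*(4564 + 955) = 3146*5519 = 17362774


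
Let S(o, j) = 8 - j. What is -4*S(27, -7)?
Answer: -60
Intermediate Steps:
-4*S(27, -7) = -4*(8 - 1*(-7)) = -4*(8 + 7) = -4*15 = -60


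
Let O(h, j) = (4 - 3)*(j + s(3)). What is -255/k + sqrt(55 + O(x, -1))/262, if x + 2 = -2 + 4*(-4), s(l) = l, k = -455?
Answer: 51/91 + sqrt(57)/262 ≈ 0.58926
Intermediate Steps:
x = -20 (x = -2 + (-2 + 4*(-4)) = -2 + (-2 - 16) = -2 - 18 = -20)
O(h, j) = 3 + j (O(h, j) = (4 - 3)*(j + 3) = 1*(3 + j) = 3 + j)
-255/k + sqrt(55 + O(x, -1))/262 = -255/(-455) + sqrt(55 + (3 - 1))/262 = -255*(-1/455) + sqrt(55 + 2)*(1/262) = 51/91 + sqrt(57)*(1/262) = 51/91 + sqrt(57)/262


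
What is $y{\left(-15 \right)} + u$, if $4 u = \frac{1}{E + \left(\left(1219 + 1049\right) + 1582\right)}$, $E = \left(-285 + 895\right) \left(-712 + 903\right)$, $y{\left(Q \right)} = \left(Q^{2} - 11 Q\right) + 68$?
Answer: $\frac{220499521}{481440} \approx 458.0$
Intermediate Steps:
$y{\left(Q \right)} = 68 + Q^{2} - 11 Q$
$E = 116510$ ($E = 610 \cdot 191 = 116510$)
$u = \frac{1}{481440}$ ($u = \frac{1}{4 \left(116510 + \left(\left(1219 + 1049\right) + 1582\right)\right)} = \frac{1}{4 \left(116510 + \left(2268 + 1582\right)\right)} = \frac{1}{4 \left(116510 + 3850\right)} = \frac{1}{4 \cdot 120360} = \frac{1}{4} \cdot \frac{1}{120360} = \frac{1}{481440} \approx 2.0771 \cdot 10^{-6}$)
$y{\left(-15 \right)} + u = \left(68 + \left(-15\right)^{2} - -165\right) + \frac{1}{481440} = \left(68 + 225 + 165\right) + \frac{1}{481440} = 458 + \frac{1}{481440} = \frac{220499521}{481440}$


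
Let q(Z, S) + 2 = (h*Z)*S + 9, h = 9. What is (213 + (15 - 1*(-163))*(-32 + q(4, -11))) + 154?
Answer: -74571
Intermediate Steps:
q(Z, S) = 7 + 9*S*Z (q(Z, S) = -2 + ((9*Z)*S + 9) = -2 + (9*S*Z + 9) = -2 + (9 + 9*S*Z) = 7 + 9*S*Z)
(213 + (15 - 1*(-163))*(-32 + q(4, -11))) + 154 = (213 + (15 - 1*(-163))*(-32 + (7 + 9*(-11)*4))) + 154 = (213 + (15 + 163)*(-32 + (7 - 396))) + 154 = (213 + 178*(-32 - 389)) + 154 = (213 + 178*(-421)) + 154 = (213 - 74938) + 154 = -74725 + 154 = -74571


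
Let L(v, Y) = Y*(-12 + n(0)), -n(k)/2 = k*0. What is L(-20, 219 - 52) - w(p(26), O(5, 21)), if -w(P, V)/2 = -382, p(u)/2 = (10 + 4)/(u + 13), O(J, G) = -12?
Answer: -2768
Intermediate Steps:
n(k) = 0 (n(k) = -2*k*0 = -2*0 = 0)
L(v, Y) = -12*Y (L(v, Y) = Y*(-12 + 0) = Y*(-12) = -12*Y)
p(u) = 28/(13 + u) (p(u) = 2*((10 + 4)/(u + 13)) = 2*(14/(13 + u)) = 28/(13 + u))
w(P, V) = 764 (w(P, V) = -2*(-382) = 764)
L(-20, 219 - 52) - w(p(26), O(5, 21)) = -12*(219 - 52) - 1*764 = -12*167 - 764 = -2004 - 764 = -2768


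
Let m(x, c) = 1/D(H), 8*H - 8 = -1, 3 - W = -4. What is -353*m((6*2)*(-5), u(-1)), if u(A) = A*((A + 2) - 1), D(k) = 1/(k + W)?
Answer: -22239/8 ≈ -2779.9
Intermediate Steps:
W = 7 (W = 3 - 1*(-4) = 3 + 4 = 7)
H = 7/8 (H = 1 + (⅛)*(-1) = 1 - ⅛ = 7/8 ≈ 0.87500)
D(k) = 1/(7 + k) (D(k) = 1/(k + 7) = 1/(7 + k))
u(A) = A*(1 + A) (u(A) = A*((2 + A) - 1) = A*(1 + A))
m(x, c) = 63/8 (m(x, c) = 1/(1/(7 + 7/8)) = 1/(1/(63/8)) = 1/(8/63) = 63/8)
-353*m((6*2)*(-5), u(-1)) = -353*63/8 = -22239/8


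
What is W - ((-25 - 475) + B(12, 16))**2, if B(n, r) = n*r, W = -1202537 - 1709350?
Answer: -3006751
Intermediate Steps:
W = -2911887
W - ((-25 - 475) + B(12, 16))**2 = -2911887 - ((-25 - 475) + 12*16)**2 = -2911887 - (-500 + 192)**2 = -2911887 - 1*(-308)**2 = -2911887 - 1*94864 = -2911887 - 94864 = -3006751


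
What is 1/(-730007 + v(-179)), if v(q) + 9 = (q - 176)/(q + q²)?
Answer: -31862/23259770147 ≈ -1.3698e-6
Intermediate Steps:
v(q) = -9 + (-176 + q)/(q + q²) (v(q) = -9 + (q - 176)/(q + q²) = -9 + (-176 + q)/(q + q²))
1/(-730007 + v(-179)) = 1/(-730007 + (-176 - 9*(-179)² - 8*(-179))/((-179)*(1 - 179))) = 1/(-730007 - 1/179*(-176 - 9*32041 + 1432)/(-178)) = 1/(-730007 - 1/179*(-1/178)*(-176 - 288369 + 1432)) = 1/(-730007 - 1/179*(-1/178)*(-287113)) = 1/(-730007 - 287113/31862) = 1/(-23259770147/31862) = -31862/23259770147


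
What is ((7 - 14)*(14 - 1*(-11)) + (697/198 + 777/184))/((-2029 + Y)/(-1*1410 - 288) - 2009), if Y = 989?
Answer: 862231099/10353494712 ≈ 0.083279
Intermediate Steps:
((7 - 14)*(14 - 1*(-11)) + (697/198 + 777/184))/((-2029 + Y)/(-1*1410 - 288) - 2009) = ((7 - 14)*(14 - 1*(-11)) + (697/198 + 777/184))/((-2029 + 989)/(-1*1410 - 288) - 2009) = (-7*(14 + 11) + (697*(1/198) + 777*(1/184)))/(-1040/(-1410 - 288) - 2009) = (-7*25 + (697/198 + 777/184))/(-1040/(-1698) - 2009) = (-175 + 141047/18216)/(-1040*(-1/1698) - 2009) = -3046753/(18216*(520/849 - 2009)) = -3046753/(18216*(-1705121/849)) = -3046753/18216*(-849/1705121) = 862231099/10353494712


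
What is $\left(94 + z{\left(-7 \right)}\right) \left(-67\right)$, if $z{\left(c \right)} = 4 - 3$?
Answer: $-6365$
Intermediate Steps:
$z{\left(c \right)} = 1$ ($z{\left(c \right)} = 4 - 3 = 1$)
$\left(94 + z{\left(-7 \right)}\right) \left(-67\right) = \left(94 + 1\right) \left(-67\right) = 95 \left(-67\right) = -6365$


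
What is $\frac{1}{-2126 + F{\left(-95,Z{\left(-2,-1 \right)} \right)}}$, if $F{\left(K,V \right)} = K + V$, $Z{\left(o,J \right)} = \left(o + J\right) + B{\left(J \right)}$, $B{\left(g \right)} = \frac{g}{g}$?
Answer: $- \frac{1}{2223} \approx -0.00044984$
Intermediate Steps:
$B{\left(g \right)} = 1$
$Z{\left(o,J \right)} = 1 + J + o$ ($Z{\left(o,J \right)} = \left(o + J\right) + 1 = \left(J + o\right) + 1 = 1 + J + o$)
$\frac{1}{-2126 + F{\left(-95,Z{\left(-2,-1 \right)} \right)}} = \frac{1}{-2126 - 97} = \frac{1}{-2223} = - \frac{1}{2223}$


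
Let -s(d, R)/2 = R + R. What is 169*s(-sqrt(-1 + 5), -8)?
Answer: 5408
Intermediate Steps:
s(d, R) = -4*R (s(d, R) = -2*(R + R) = -4*R)
169*s(-sqrt(-1 + 5), -8) = 169*(-4*(-8)) = 169*32 = 5408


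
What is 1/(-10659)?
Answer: -1/10659 ≈ -9.3817e-5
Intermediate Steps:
1/(-10659) = 1*(-1/10659) = -1/10659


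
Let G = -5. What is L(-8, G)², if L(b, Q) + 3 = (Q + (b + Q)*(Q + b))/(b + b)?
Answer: 2809/16 ≈ 175.56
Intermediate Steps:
L(b, Q) = -3 + (Q + (Q + b)²)/(2*b) (L(b, Q) = -3 + (Q + (b + Q)*(Q + b))/(b + b) = -3 + (Q + (Q + b)*(Q + b))/((2*b)) = -3 + (Q + (Q + b)²)*(1/(2*b)) = -3 + (Q + (Q + b)²)/(2*b))
L(-8, G)² = ((½)*(-5 + (-5 - 8)² - 6*(-8))/(-8))² = ((½)*(-⅛)*(-5 + (-13)² + 48))² = ((½)*(-⅛)*(-5 + 169 + 48))² = ((½)*(-⅛)*212)² = (-53/4)² = 2809/16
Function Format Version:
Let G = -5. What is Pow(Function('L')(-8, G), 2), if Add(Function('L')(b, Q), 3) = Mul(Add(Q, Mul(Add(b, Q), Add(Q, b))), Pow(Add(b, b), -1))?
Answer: Rational(2809, 16) ≈ 175.56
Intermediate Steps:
Function('L')(b, Q) = Add(-3, Mul(Rational(1, 2), Pow(b, -1), Add(Q, Pow(Add(Q, b), 2)))) (Function('L')(b, Q) = Add(-3, Mul(Add(Q, Mul(Add(b, Q), Add(Q, b))), Pow(Add(b, b), -1))) = Add(-3, Mul(Add(Q, Mul(Add(Q, b), Add(Q, b))), Pow(Mul(2, b), -1))) = Add(-3, Mul(Add(Q, Pow(Add(Q, b), 2)), Mul(Rational(1, 2), Pow(b, -1)))) = Add(-3, Mul(Rational(1, 2), Pow(b, -1), Add(Q, Pow(Add(Q, b), 2)))))
Pow(Function('L')(-8, G), 2) = Pow(Mul(Rational(1, 2), Pow(-8, -1), Add(-5, Pow(Add(-5, -8), 2), Mul(-6, -8))), 2) = Pow(Mul(Rational(1, 2), Rational(-1, 8), Add(-5, Pow(-13, 2), 48)), 2) = Pow(Mul(Rational(1, 2), Rational(-1, 8), Add(-5, 169, 48)), 2) = Pow(Mul(Rational(1, 2), Rational(-1, 8), 212), 2) = Pow(Rational(-53, 4), 2) = Rational(2809, 16)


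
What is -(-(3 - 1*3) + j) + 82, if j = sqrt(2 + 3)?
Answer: 82 - sqrt(5) ≈ 79.764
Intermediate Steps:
j = sqrt(5) ≈ 2.2361
-(-(3 - 1*3) + j) + 82 = -(-(3 - 1*3) + sqrt(5)) + 82 = -(-(3 - 3) + sqrt(5)) + 82 = -(-1*0 + sqrt(5)) + 82 = -(0 + sqrt(5)) + 82 = -sqrt(5) + 82 = 82 - sqrt(5)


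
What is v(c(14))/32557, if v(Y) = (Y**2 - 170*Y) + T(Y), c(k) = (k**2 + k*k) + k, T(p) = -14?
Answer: 13686/4651 ≈ 2.9426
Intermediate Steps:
c(k) = k + 2*k**2 (c(k) = (k**2 + k**2) + k = 2*k**2 + k = k + 2*k**2)
v(Y) = -14 + Y**2 - 170*Y (v(Y) = (Y**2 - 170*Y) - 14 = -14 + Y**2 - 170*Y)
v(c(14))/32557 = (-14 + (14*(1 + 2*14))**2 - 2380*(1 + 2*14))/32557 = (-14 + (14*(1 + 28))**2 - 2380*(1 + 28))*(1/32557) = (-14 + (14*29)**2 - 2380*29)*(1/32557) = (-14 + 406**2 - 170*406)*(1/32557) = (-14 + 164836 - 69020)*(1/32557) = 95802*(1/32557) = 13686/4651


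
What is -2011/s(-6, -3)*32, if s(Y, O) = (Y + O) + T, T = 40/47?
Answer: 3024544/383 ≈ 7897.0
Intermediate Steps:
T = 40/47 (T = 40*(1/47) = 40/47 ≈ 0.85106)
s(Y, O) = 40/47 + O + Y (s(Y, O) = (Y + O) + 40/47 = (O + Y) + 40/47 = 40/47 + O + Y)
-2011/s(-6, -3)*32 = -2011/(40/47 - 3 - 6)*32 = -2011/(-383/47)*32 = -2011*(-47/383)*32 = (94517/383)*32 = 3024544/383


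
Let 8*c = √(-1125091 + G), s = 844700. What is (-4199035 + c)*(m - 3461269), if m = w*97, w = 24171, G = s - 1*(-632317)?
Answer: 4688986801870 - 558341*√351926/4 ≈ 4.6889e+12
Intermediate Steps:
G = 1477017 (G = 844700 - 1*(-632317) = 844700 + 632317 = 1477017)
c = √351926/8 (c = √(-1125091 + 1477017)/8 = √351926/8 ≈ 74.154)
m = 2344587 (m = 24171*97 = 2344587)
(-4199035 + c)*(m - 3461269) = (-4199035 + √351926/8)*(2344587 - 3461269) = (-4199035 + √351926/8)*(-1116682) = 4688986801870 - 558341*√351926/4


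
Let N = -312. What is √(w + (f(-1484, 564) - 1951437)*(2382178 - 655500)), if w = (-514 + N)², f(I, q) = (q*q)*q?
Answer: √306407139255622 ≈ 1.7504e+7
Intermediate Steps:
f(I, q) = q³ (f(I, q) = q²*q = q³)
w = 682276 (w = (-514 - 312)² = (-826)² = 682276)
√(w + (f(-1484, 564) - 1951437)*(2382178 - 655500)) = √(682276 + (564³ - 1951437)*(2382178 - 655500)) = √(682276 + (179406144 - 1951437)*1726678) = √(682276 + 177454707*1726678) = √(682276 + 306407138573346) = √306407139255622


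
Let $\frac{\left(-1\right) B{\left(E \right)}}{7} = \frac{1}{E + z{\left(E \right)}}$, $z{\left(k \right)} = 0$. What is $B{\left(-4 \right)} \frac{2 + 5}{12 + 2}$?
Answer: $\frac{7}{8} \approx 0.875$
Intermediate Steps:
$B{\left(E \right)} = - \frac{7}{E}$ ($B{\left(E \right)} = - \frac{7}{E + 0} = - \frac{7}{E}$)
$B{\left(-4 \right)} \frac{2 + 5}{12 + 2} = - \frac{7}{-4} \frac{2 + 5}{12 + 2} = \left(-7\right) \left(- \frac{1}{4}\right) \frac{7}{14} = \frac{7 \cdot 7 \cdot \frac{1}{14}}{4} = \frac{7}{4} \cdot \frac{1}{2} = \frac{7}{8}$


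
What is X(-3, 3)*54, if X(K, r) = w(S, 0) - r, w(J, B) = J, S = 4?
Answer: 54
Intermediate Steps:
X(K, r) = 4 - r
X(-3, 3)*54 = (4 - 1*3)*54 = (4 - 3)*54 = 1*54 = 54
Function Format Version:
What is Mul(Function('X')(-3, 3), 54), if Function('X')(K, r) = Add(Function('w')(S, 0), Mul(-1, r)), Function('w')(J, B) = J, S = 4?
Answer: 54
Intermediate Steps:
Function('X')(K, r) = Add(4, Mul(-1, r))
Mul(Function('X')(-3, 3), 54) = Mul(Add(4, Mul(-1, 3)), 54) = Mul(Add(4, -3), 54) = Mul(1, 54) = 54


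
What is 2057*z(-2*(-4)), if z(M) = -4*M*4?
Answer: -263296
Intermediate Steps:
z(M) = -16*M
2057*z(-2*(-4)) = 2057*(-(-32)*(-4)) = 2057*(-16*8) = 2057*(-128) = -263296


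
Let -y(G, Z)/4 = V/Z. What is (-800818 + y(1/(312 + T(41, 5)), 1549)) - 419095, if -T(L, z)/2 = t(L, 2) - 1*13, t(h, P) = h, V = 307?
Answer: -1889646465/1549 ≈ -1.2199e+6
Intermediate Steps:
T(L, z) = 26 - 2*L (T(L, z) = -2*(L - 1*13) = -2*(L - 13) = -2*(-13 + L) = 26 - 2*L)
y(G, Z) = -1228/Z
(-800818 + y(1/(312 + T(41, 5)), 1549)) - 419095 = (-800818 - 1228/1549) - 419095 = -1240468310/1549 - 419095 = -1889646465/1549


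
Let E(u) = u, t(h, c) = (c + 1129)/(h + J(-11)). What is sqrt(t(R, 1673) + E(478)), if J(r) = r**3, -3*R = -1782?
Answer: 2*sqrt(64392427)/737 ≈ 21.776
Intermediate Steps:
R = 594 (R = -1/3*(-1782) = 594)
t(h, c) = (1129 + c)/(-1331 + h) (t(h, c) = (c + 1129)/(h + (-11)**3) = (1129 + c)/(h - 1331) = (1129 + c)/(-1331 + h))
sqrt(t(R, 1673) + E(478)) = sqrt((1129 + 1673)/(-1331 + 594) + 478) = sqrt(2802/(-737) + 478) = sqrt(-1/737*2802 + 478) = sqrt(-2802/737 + 478) = sqrt(349484/737) = 2*sqrt(64392427)/737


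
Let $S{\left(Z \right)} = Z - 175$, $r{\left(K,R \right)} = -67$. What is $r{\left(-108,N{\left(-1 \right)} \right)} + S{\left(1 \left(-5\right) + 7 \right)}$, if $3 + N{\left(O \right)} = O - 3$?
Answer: $-240$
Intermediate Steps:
$N{\left(O \right)} = -6 + O$ ($N{\left(O \right)} = -3 + \left(O - 3\right) = -3 + \left(-3 + O\right) = -6 + O$)
$S{\left(Z \right)} = -175 + Z$
$r{\left(-108,N{\left(-1 \right)} \right)} + S{\left(1 \left(-5\right) + 7 \right)} = -67 + \left(-175 + \left(1 \left(-5\right) + 7\right)\right) = -67 + \left(-175 + \left(-5 + 7\right)\right) = -67 + \left(-175 + 2\right) = -67 - 173 = -240$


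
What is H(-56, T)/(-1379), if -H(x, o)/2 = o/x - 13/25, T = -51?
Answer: 547/965300 ≈ 0.00056666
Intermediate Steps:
H(x, o) = 26/25 - 2*o/x (H(x, o) = -2*(o/x - 13/25) = -2*(-13/25 + o/x) = 26/25 - 2*o/x)
H(-56, T)/(-1379) = (26/25 - 2*(-51)/(-56))/(-1379) = (26/25 - 2*(-51)*(-1/56))*(-1/1379) = (26/25 - 51/28)*(-1/1379) = -547/700*(-1/1379) = 547/965300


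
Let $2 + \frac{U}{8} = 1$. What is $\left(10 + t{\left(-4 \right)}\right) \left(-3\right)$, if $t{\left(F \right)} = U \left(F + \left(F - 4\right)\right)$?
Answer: $-318$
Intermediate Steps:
$U = -8$ ($U = -16 + 8 \cdot 1 = -16 + 8 = -8$)
$t{\left(F \right)} = 32 - 16 F$ ($t{\left(F \right)} = - 8 \left(F + \left(F - 4\right)\right) = - 8 \left(F + \left(-4 + F\right)\right) = - 8 \left(-4 + 2 F\right) = 32 - 16 F$)
$\left(10 + t{\left(-4 \right)}\right) \left(-3\right) = \left(10 + \left(32 - -64\right)\right) \left(-3\right) = \left(10 + \left(32 + 64\right)\right) \left(-3\right) = \left(10 + 96\right) \left(-3\right) = 106 \left(-3\right) = -318$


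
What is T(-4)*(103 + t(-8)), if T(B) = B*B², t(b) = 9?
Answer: -7168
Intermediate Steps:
T(B) = B³
T(-4)*(103 + t(-8)) = (-4)³*(103 + 9) = -64*112 = -7168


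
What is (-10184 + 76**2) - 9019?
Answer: -13427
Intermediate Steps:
(-10184 + 76**2) - 9019 = (-10184 + 5776) - 9019 = -4408 - 9019 = -13427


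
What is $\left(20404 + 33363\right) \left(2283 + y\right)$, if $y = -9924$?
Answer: $-410833647$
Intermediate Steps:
$\left(20404 + 33363\right) \left(2283 + y\right) = \left(20404 + 33363\right) \left(2283 - 9924\right) = 53767 \left(-7641\right) = -410833647$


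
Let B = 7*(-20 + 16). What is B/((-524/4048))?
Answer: 28336/131 ≈ 216.31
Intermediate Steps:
B = -28 (B = 7*(-4) = -28)
B/((-524/4048)) = -28/((-524/4048)) = -28/((-524*1/4048)) = -28/(-131/1012) = -28*(-1012/131) = 28336/131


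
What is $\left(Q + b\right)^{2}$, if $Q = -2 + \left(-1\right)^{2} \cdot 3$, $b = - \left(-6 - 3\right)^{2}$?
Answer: $6400$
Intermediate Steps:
$b = -81$ ($b = - \left(-9\right)^{2} = \left(-1\right) 81 = -81$)
$Q = 1$ ($Q = -2 + 1 \cdot 3 = -2 + 3 = 1$)
$\left(Q + b\right)^{2} = \left(1 - 81\right)^{2} = \left(-80\right)^{2} = 6400$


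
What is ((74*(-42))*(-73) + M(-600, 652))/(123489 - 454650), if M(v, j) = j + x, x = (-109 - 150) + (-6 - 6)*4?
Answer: -75743/110387 ≈ -0.68616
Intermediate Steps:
x = -307 (x = -259 - 12*4 = -259 - 48 = -307)
M(v, j) = -307 + j (M(v, j) = j - 307 = -307 + j)
((74*(-42))*(-73) + M(-600, 652))/(123489 - 454650) = ((74*(-42))*(-73) + (-307 + 652))/(123489 - 454650) = (-3108*(-73) + 345)/(-331161) = (226884 + 345)*(-1/331161) = 227229*(-1/331161) = -75743/110387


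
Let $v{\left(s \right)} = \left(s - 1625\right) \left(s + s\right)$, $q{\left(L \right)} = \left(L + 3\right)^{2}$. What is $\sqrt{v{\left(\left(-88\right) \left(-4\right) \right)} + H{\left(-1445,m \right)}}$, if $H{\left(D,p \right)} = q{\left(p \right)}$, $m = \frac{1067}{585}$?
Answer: $\frac{2 i \sqrt{76672835879}}{585} \approx 946.66 i$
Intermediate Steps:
$m = \frac{1067}{585}$ ($m = 1067 \cdot \frac{1}{585} = \frac{1067}{585} \approx 1.8239$)
$q{\left(L \right)} = \left(3 + L\right)^{2}$
$H{\left(D,p \right)} = \left(3 + p\right)^{2}$
$v{\left(s \right)} = 2 s \left(-1625 + s\right)$ ($v{\left(s \right)} = \left(-1625 + s\right) 2 s = 2 s \left(-1625 + s\right)$)
$\sqrt{v{\left(\left(-88\right) \left(-4\right) \right)} + H{\left(-1445,m \right)}} = \sqrt{2 \left(\left(-88\right) \left(-4\right)\right) \left(-1625 - -352\right) + \left(3 + \frac{1067}{585}\right)^{2}} = \sqrt{2 \cdot 352 \left(-1625 + 352\right) + \left(\frac{2822}{585}\right)^{2}} = \sqrt{2 \cdot 352 \left(-1273\right) + \frac{7963684}{342225}} = \sqrt{-896192 + \frac{7963684}{342225}} = \sqrt{- \frac{306691343516}{342225}} = \frac{2 i \sqrt{76672835879}}{585}$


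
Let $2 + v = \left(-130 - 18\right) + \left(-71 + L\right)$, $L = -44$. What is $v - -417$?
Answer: $152$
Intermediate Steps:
$v = -265$ ($v = -2 - 263 = -265$)
$v - -417 = -265 - -417 = -265 + 417 = 152$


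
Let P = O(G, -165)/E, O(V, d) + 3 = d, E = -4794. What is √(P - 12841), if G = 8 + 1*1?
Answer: I*√8197684869/799 ≈ 113.32*I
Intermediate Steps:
G = 9 (G = 8 + 1 = 9)
O(V, d) = -3 + d
P = 28/799 (P = (-3 - 165)/(-4794) = -168*(-1/4794) = 28/799 ≈ 0.035044)
√(P - 12841) = √(28/799 - 12841) = √(-10259931/799) = I*√8197684869/799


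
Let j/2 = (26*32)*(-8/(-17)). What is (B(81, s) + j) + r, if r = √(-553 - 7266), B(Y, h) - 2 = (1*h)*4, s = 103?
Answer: 20350/17 + I*√7819 ≈ 1197.1 + 88.425*I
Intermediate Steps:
B(Y, h) = 2 + 4*h (B(Y, h) = 2 + (1*h)*4 = 2 + h*4 = 2 + 4*h)
r = I*√7819 (r = √(-7819) = I*√7819 ≈ 88.425*I)
j = 13312/17 (j = 2*((26*32)*(-8/(-17))) = 2*(832*(-8*(-1/17))) = 2*(832*(8/17)) = 2*(6656/17) = 13312/17 ≈ 783.06)
(B(81, s) + j) + r = ((2 + 4*103) + 13312/17) + I*√7819 = ((2 + 412) + 13312/17) + I*√7819 = (414 + 13312/17) + I*√7819 = 20350/17 + I*√7819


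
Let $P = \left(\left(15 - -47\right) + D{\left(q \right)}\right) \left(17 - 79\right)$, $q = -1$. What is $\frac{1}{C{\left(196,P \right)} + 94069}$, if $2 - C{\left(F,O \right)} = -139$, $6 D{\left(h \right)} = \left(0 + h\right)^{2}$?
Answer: $\frac{1}{94210} \approx 1.0615 \cdot 10^{-5}$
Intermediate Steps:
$D{\left(h \right)} = \frac{h^{2}}{6}$ ($D{\left(h \right)} = \frac{\left(0 + h\right)^{2}}{6} = \frac{h^{2}}{6}$)
$P = - \frac{11563}{3}$ ($P = \left(\left(15 - -47\right) + \frac{\left(-1\right)^{2}}{6}\right) \left(17 - 79\right) = \left(\left(15 + 47\right) + \frac{1}{6} \cdot 1\right) \left(-62\right) = \left(62 + \frac{1}{6}\right) \left(-62\right) = \frac{373}{6} \left(-62\right) = - \frac{11563}{3} \approx -3854.3$)
$C{\left(F,O \right)} = 141$ ($C{\left(F,O \right)} = 2 - -139 = 2 + 139 = 141$)
$\frac{1}{C{\left(196,P \right)} + 94069} = \frac{1}{141 + 94069} = \frac{1}{94210}$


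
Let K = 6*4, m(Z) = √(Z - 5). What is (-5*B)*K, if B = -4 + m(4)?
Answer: 480 - 120*I ≈ 480.0 - 120.0*I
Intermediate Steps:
m(Z) = √(-5 + Z)
K = 24
B = -4 + I (B = -4 + √(-5 + 4) = -4 + √(-1) = -4 + I ≈ -4.0 + 1.0*I)
(-5*B)*K = -5*(-4 + I)*24 = (20 - 5*I)*24 = 480 - 120*I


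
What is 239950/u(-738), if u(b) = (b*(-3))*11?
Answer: 119975/12177 ≈ 9.8526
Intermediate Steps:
u(b) = -33*b (u(b) = -3*b*11 = -33*b)
239950/u(-738) = 239950/((-33*(-738))) = 239950/24354 = 239950*(1/24354) = 119975/12177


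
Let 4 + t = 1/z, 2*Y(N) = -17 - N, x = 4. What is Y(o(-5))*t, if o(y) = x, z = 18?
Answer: 497/12 ≈ 41.417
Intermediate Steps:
o(y) = 4
Y(N) = -17/2 - N/2 (Y(N) = (-17 - N)/2 = -17/2 - N/2)
t = -71/18 (t = -4 + 1/18 = -71/18 ≈ -3.9444)
Y(o(-5))*t = (-17/2 - ½*4)*(-71/18) = (-17/2 - 2)*(-71/18) = -21/2*(-71/18) = 497/12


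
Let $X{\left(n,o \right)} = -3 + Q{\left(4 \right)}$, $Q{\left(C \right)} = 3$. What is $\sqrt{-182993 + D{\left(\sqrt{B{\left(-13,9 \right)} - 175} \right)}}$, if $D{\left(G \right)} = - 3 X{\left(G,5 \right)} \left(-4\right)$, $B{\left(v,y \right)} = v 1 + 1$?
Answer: $i \sqrt{182993} \approx 427.78 i$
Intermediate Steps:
$B{\left(v,y \right)} = 1 + v$ ($B{\left(v,y \right)} = v + 1 = 1 + v$)
$X{\left(n,o \right)} = 0$ ($X{\left(n,o \right)} = -3 + 3 = 0$)
$D{\left(G \right)} = 0$ ($D{\left(G \right)} = \left(-3\right) 0 \left(-4\right) = 0 \left(-4\right) = 0$)
$\sqrt{-182993 + D{\left(\sqrt{B{\left(-13,9 \right)} - 175} \right)}} = \sqrt{-182993 + 0} = \sqrt{-182993} = i \sqrt{182993}$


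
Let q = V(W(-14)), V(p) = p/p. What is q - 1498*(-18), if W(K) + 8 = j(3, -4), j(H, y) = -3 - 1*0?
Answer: 26965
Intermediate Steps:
j(H, y) = -3 (j(H, y) = -3 + 0 = -3)
W(K) = -11 (W(K) = -8 - 3 = -11)
V(p) = 1
q = 1
q - 1498*(-18) = 1 - 1498*(-18) = 1 + 26964 = 26965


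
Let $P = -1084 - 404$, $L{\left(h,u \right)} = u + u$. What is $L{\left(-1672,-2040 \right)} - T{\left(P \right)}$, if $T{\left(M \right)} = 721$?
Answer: $-4801$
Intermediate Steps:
$L{\left(h,u \right)} = 2 u$
$P = -1488$
$L{\left(-1672,-2040 \right)} - T{\left(P \right)} = 2 \left(-2040\right) - 721 = -4080 - 721 = -4801$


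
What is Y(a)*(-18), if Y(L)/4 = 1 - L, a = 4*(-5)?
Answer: -1512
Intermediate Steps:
a = -20
Y(L) = 4 - 4*L (Y(L) = 4*(1 - L) = 4 - 4*L)
Y(a)*(-18) = (4 - 4*(-20))*(-18) = (4 + 80)*(-18) = 84*(-18) = -1512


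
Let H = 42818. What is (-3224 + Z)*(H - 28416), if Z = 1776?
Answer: -20854096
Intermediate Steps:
(-3224 + Z)*(H - 28416) = (-3224 + 1776)*(42818 - 28416) = -1448*14402 = -20854096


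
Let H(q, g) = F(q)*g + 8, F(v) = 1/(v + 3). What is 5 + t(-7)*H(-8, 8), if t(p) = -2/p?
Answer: 239/35 ≈ 6.8286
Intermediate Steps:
F(v) = 1/(3 + v)
H(q, g) = 8 + g/(3 + q) (H(q, g) = g/(3 + q) + 8 = 8 + g/(3 + q))
5 + t(-7)*H(-8, 8) = 5 + (-2/(-7))*((24 + 8 + 8*(-8))/(3 - 8)) = 5 + (-2*(-⅐))*((24 + 8 - 64)/(-5)) = 5 + 2*(-⅕*(-32))/7 = 5 + (2/7)*(32/5) = 5 + 64/35 = 239/35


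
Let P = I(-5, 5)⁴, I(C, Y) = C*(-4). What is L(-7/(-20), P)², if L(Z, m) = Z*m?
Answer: 3136000000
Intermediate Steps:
I(C, Y) = -4*C
P = 160000 (P = (-4*(-5))⁴ = 20⁴ = 160000)
L(-7/(-20), P)² = (-7/(-20)*160000)² = (-7*(-1/20)*160000)² = ((7/20)*160000)² = 56000² = 3136000000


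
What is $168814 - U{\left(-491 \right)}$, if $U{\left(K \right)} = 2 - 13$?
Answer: $168825$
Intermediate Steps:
$U{\left(K \right)} = -11$ ($U{\left(K \right)} = 2 - 13 = -11$)
$168814 - U{\left(-491 \right)} = 168814 - -11 = 168814 + 11 = 168825$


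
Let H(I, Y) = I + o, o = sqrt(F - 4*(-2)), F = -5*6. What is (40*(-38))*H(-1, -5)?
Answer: 1520 - 1520*I*sqrt(22) ≈ 1520.0 - 7129.4*I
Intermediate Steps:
F = -30
o = I*sqrt(22) (o = sqrt(-30 - 4*(-2)) = sqrt(-30 + 8) = sqrt(-22) = I*sqrt(22) ≈ 4.6904*I)
H(I, Y) = I + I*sqrt(22)
(40*(-38))*H(-1, -5) = (40*(-38))*(-1 + I*sqrt(22)) = -1520*(-1 + I*sqrt(22)) = 1520 - 1520*I*sqrt(22)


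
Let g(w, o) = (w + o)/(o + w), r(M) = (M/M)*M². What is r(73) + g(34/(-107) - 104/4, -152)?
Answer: 5330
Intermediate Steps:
r(M) = M² (r(M) = 1*M² = M²)
g(w, o) = 1 (g(w, o) = (o + w)/(o + w) = 1)
r(73) + g(34/(-107) - 104/4, -152) = 73² + 1 = 5329 + 1 = 5330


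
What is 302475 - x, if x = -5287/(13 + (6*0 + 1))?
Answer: 4239937/14 ≈ 3.0285e+5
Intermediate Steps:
x = -5287/14 (x = -5287/(13 + (0 + 1)) = -5287/(13 + 1) = -5287/14 ≈ -377.64)
302475 - x = 302475 - 1*(-5287/14) = 302475 + 5287/14 = 4239937/14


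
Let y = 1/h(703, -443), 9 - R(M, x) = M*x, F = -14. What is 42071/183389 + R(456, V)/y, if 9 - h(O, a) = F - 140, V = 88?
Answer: -1199253434362/183389 ≈ -6.5394e+6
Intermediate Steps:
R(M, x) = 9 - M*x
h(O, a) = 163 (h(O, a) = 9 - (-14 - 140) = 9 - 1*(-154) = 9 + 154 = 163)
y = 1/163 ≈ 0.0061350
42071/183389 + R(456, V)/y = 42071/183389 + (9 - 1*456*88)/(1/163) = 42071*(1/183389) + (9 - 40128)*163 = 42071/183389 - 40119*163 = 42071/183389 - 6539397 = -1199253434362/183389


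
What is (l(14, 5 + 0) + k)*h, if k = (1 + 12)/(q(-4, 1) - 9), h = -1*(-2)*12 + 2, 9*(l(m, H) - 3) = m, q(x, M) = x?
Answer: 832/9 ≈ 92.444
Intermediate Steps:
l(m, H) = 3 + m/9
h = 26 (h = 2*12 + 2 = 24 + 2 = 26)
k = -1 (k = (1 + 12)/(-4 - 9) = 13/(-13) = 13*(-1/13) = -1)
(l(14, 5 + 0) + k)*h = ((3 + (⅑)*14) - 1)*26 = ((3 + 14/9) - 1)*26 = (41/9 - 1)*26 = (32/9)*26 = 832/9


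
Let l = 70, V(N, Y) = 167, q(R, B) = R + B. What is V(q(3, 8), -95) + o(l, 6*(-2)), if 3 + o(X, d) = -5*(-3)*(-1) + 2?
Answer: 151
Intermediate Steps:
q(R, B) = B + R
o(X, d) = -16 (o(X, d) = -3 + (-5*(-3)*(-1) + 2) = -3 + (15*(-1) + 2) = -3 + (-15 + 2) = -3 - 13 = -16)
V(q(3, 8), -95) + o(l, 6*(-2)) = 167 - 16 = 151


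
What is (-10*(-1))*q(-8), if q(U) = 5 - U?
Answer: 130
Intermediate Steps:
(-10*(-1))*q(-8) = (-10*(-1))*(5 - 1*(-8)) = 10*(5 + 8) = 10*13 = 130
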